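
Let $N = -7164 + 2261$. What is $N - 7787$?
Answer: $-12690$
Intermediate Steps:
$N = -4903$
$N - 7787 = -4903 - 7787 = -12690$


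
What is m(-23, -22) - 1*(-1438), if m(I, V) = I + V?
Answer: 1393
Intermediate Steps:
m(-23, -22) - 1*(-1438) = (-23 - 22) - 1*(-1438) = -45 + 1438 = 1393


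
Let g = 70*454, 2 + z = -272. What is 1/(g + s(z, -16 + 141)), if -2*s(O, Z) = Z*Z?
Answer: 2/47935 ≈ 4.1723e-5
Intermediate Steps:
z = -274 (z = -2 - 272 = -274)
s(O, Z) = -Z²/2 (s(O, Z) = -Z*Z/2 = -Z²/2)
g = 31780
1/(g + s(z, -16 + 141)) = 1/(31780 - (-16 + 141)²/2) = 1/(31780 - ½*125²) = 1/(31780 - ½*15625) = 1/(31780 - 15625/2) = 1/(47935/2) = 2/47935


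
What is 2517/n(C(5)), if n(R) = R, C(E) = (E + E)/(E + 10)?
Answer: 7551/2 ≈ 3775.5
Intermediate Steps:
C(E) = 2*E/(10 + E) (C(E) = (2*E)/(10 + E) = 2*E/(10 + E))
2517/n(C(5)) = 2517/((2*5/(10 + 5))) = 2517/((2*5/15)) = 2517/((2*5*(1/15))) = 2517/(⅔) = 2517*(3/2) = 7551/2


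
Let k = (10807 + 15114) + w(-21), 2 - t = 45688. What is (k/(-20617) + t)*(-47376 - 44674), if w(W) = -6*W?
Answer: 86705053143450/20617 ≈ 4.2055e+9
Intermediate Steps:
t = -45686 (t = 2 - 1*45688 = 2 - 45688 = -45686)
k = 26047 (k = (10807 + 15114) - 6*(-21) = 25921 + 126 = 26047)
(k/(-20617) + t)*(-47376 - 44674) = (26047/(-20617) - 45686)*(-47376 - 44674) = (26047*(-1/20617) - 45686)*(-92050) = (-26047/20617 - 45686)*(-92050) = -941934309/20617*(-92050) = 86705053143450/20617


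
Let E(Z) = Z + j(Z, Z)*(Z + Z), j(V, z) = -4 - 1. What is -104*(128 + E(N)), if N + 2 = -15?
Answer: -29224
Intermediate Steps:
N = -17 (N = -2 - 15 = -17)
j(V, z) = -5
E(Z) = -9*Z (E(Z) = Z - 5*(Z + Z) = Z - 10*Z = -9*Z)
-104*(128 + E(N)) = -104*(128 - 9*(-17)) = -104*(128 + 153) = -104*281 = -29224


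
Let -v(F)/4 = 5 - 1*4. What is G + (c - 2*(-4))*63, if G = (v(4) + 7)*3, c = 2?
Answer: 639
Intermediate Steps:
v(F) = -4 (v(F) = -4*(5 - 1*4) = -4*(5 - 4) = -4*1 = -4)
G = 9 (G = (-4 + 7)*3 = 3*3 = 9)
G + (c - 2*(-4))*63 = 9 + (2 - 2*(-4))*63 = 9 + (2 + 8)*63 = 9 + 10*63 = 9 + 630 = 639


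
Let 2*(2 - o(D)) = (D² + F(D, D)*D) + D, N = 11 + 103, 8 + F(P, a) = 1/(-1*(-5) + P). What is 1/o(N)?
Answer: -119/725600 ≈ -0.00016400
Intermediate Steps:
F(P, a) = -8 + 1/(5 + P) (F(P, a) = -8 + 1/(-1*(-5) + P) = -8 + 1/(5 + P))
N = 114
o(D) = 2 - D/2 - D²/2 - D*(-39 - 8*D)/(2*(5 + D)) (o(D) = 2 - ((D² + ((-39 - 8*D)/(5 + D))*D) + D)/2 = 2 - ((D² + D*(-39 - 8*D)/(5 + D)) + D)/2 = 2 - (D + D² + D*(-39 - 8*D)/(5 + D))/2 = 2 + (-D/2 - D²/2 - D*(-39 - 8*D)/(2*(5 + D))) = 2 - D/2 - D²/2 - D*(-39 - 8*D)/(2*(5 + D)))
1/o(N) = 1/((10 + 114² + 19*114 - ½*114³)/(5 + 114)) = 1/((10 + 12996 + 2166 - ½*1481544)/119) = 1/((10 + 12996 + 2166 - 740772)/119) = 1/((1/119)*(-725600)) = 1/(-725600/119) = -119/725600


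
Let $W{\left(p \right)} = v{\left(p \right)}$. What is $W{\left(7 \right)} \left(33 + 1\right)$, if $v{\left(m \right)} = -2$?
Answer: $-68$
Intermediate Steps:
$W{\left(p \right)} = -2$
$W{\left(7 \right)} \left(33 + 1\right) = - 2 \left(33 + 1\right) = \left(-2\right) 34 = -68$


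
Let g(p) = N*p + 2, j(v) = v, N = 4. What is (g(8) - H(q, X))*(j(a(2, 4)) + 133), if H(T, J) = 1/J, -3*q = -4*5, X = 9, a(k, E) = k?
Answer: 4575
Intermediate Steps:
g(p) = 2 + 4*p (g(p) = 4*p + 2 = 2 + 4*p)
q = 20/3 (q = -(-4)*5/3 = -⅓*(-20) = 20/3 ≈ 6.6667)
(g(8) - H(q, X))*(j(a(2, 4)) + 133) = ((2 + 4*8) - 1/9)*(2 + 133) = ((2 + 32) - 1*⅑)*135 = (34 - ⅑)*135 = (305/9)*135 = 4575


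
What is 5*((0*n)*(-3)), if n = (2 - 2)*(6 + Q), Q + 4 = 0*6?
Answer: 0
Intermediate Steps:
Q = -4 (Q = -4 + 0*6 = -4 + 0 = -4)
n = 0 (n = (2 - 2)*(6 - 4) = 0*2 = 0)
5*((0*n)*(-3)) = 5*((0*0)*(-3)) = 5*(0*(-3)) = 5*0 = 0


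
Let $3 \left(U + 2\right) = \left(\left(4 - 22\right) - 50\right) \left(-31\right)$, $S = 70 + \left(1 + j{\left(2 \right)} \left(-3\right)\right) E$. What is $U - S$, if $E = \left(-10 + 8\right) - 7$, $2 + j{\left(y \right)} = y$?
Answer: $\frac{1919}{3} \approx 639.67$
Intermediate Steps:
$j{\left(y \right)} = -2 + y$
$E = -9$ ($E = -2 - 7 = -9$)
$S = 61$ ($S = 70 + \left(1 + \left(-2 + 2\right) \left(-3\right)\right) \left(-9\right) = 70 + \left(1 + 0 \left(-3\right)\right) \left(-9\right) = 70 + \left(1 + 0\right) \left(-9\right) = 70 + 1 \left(-9\right) = 70 - 9 = 61$)
$U = \frac{2102}{3}$ ($U = -2 + \frac{\left(\left(4 - 22\right) - 50\right) \left(-31\right)}{3} = -2 + \frac{\left(-18 - 50\right) \left(-31\right)}{3} = -2 + \frac{\left(-68\right) \left(-31\right)}{3} = -2 + \frac{1}{3} \cdot 2108 = -2 + \frac{2108}{3} = \frac{2102}{3} \approx 700.67$)
$U - S = \frac{2102}{3} - 61 = \frac{1919}{3}$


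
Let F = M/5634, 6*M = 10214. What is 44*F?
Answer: 112354/8451 ≈ 13.295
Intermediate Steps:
M = 5107/3 (M = (1/6)*10214 = 5107/3 ≈ 1702.3)
F = 5107/16902 (F = (5107/3)/5634 = (5107/3)*(1/5634) = 5107/16902 ≈ 0.30215)
44*F = 44*(5107/16902) = 112354/8451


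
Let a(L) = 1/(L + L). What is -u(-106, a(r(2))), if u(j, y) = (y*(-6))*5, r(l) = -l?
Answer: -15/2 ≈ -7.5000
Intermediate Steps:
a(L) = 1/(2*L)
u(j, y) = -30*y (u(j, y) = -6*y*5 = -30*y)
-u(-106, a(r(2))) = -(-30)*1/(2*((-1*2))) = -(-30)*(½)/(-2) = -(-30)*(½)*(-½) = -(-30)*(-1)/4 = -1*15/2 = -15/2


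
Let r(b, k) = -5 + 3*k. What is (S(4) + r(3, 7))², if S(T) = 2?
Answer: 324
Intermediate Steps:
(S(4) + r(3, 7))² = (2 + (-5 + 3*7))² = (2 + (-5 + 21))² = (2 + 16)² = 18² = 324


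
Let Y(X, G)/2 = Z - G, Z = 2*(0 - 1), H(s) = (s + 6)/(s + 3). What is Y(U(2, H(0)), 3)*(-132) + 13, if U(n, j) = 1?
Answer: 1333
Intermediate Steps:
H(s) = (6 + s)/(3 + s)
Z = -2 (Z = 2*(-1) = -2)
Y(X, G) = -4 - 2*G (Y(X, G) = 2*(-2 - G) = -4 - 2*G)
Y(U(2, H(0)), 3)*(-132) + 13 = (-4 - 2*3)*(-132) + 13 = (-4 - 6)*(-132) + 13 = -10*(-132) + 13 = 1320 + 13 = 1333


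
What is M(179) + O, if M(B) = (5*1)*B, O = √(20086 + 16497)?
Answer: 895 + √36583 ≈ 1086.3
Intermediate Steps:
O = √36583 ≈ 191.27
M(B) = 5*B
M(179) + O = 5*179 + √36583 = 895 + √36583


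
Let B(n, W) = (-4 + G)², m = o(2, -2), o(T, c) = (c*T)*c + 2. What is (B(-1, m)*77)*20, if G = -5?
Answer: 124740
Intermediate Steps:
o(T, c) = 2 + T*c² (o(T, c) = (T*c)*c + 2 = T*c² + 2 = 2 + T*c²)
m = 10 (m = 2 + 2*(-2)² = 2 + 2*4 = 2 + 8 = 10)
B(n, W) = 81 (B(n, W) = (-4 - 5)² = (-9)² = 81)
(B(-1, m)*77)*20 = (81*77)*20 = 6237*20 = 124740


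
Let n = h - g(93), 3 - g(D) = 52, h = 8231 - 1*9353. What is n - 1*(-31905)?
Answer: 30832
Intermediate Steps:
h = -1122 (h = 8231 - 9353 = -1122)
g(D) = -49 (g(D) = 3 - 1*52 = 3 - 52 = -49)
n = -1073 (n = -1122 - 1*(-49) = -1122 + 49 = -1073)
n - 1*(-31905) = -1073 - 1*(-31905) = -1073 + 31905 = 30832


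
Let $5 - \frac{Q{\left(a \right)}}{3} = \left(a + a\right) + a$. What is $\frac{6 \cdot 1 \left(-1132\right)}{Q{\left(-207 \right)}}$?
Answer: $- \frac{1132}{313} \approx -3.6166$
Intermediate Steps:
$Q{\left(a \right)} = 15 - 9 a$ ($Q{\left(a \right)} = 15 - 3 \left(\left(a + a\right) + a\right) = 15 - 3 \left(2 a + a\right) = 15 - 3 \cdot 3 a = 15 - 9 a$)
$\frac{6 \cdot 1 \left(-1132\right)}{Q{\left(-207 \right)}} = \frac{6 \cdot 1 \left(-1132\right)}{15 - -1863} = \frac{6 \left(-1132\right)}{15 + 1863} = - \frac{6792}{1878} = \left(-6792\right) \frac{1}{1878} = - \frac{1132}{313}$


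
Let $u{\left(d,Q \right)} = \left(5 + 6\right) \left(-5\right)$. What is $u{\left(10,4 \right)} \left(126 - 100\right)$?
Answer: $-1430$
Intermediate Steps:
$u{\left(d,Q \right)} = -55$ ($u{\left(d,Q \right)} = 11 \left(-5\right) = -55$)
$u{\left(10,4 \right)} \left(126 - 100\right) = - 55 \left(126 - 100\right) = \left(-55\right) 26 = -1430$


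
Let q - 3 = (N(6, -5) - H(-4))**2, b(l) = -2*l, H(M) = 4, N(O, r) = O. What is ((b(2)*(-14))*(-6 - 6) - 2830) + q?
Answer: -3495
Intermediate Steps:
q = 7 (q = 3 + (6 - 1*4)**2 = 3 + (6 - 4)**2 = 3 + 2**2 = 3 + 4 = 7)
((b(2)*(-14))*(-6 - 6) - 2830) + q = ((-2*2*(-14))*(-6 - 6) - 2830) + 7 = (-4*(-14)*(-12) - 2830) + 7 = (56*(-12) - 2830) + 7 = (-672 - 2830) + 7 = -3502 + 7 = -3495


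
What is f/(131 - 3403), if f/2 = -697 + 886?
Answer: -189/1636 ≈ -0.11553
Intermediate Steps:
f = 378 (f = 2*(-697 + 886) = 2*189 = 378)
f/(131 - 3403) = 378/(131 - 3403) = 378/(-3272) = -1/3272*378 = -189/1636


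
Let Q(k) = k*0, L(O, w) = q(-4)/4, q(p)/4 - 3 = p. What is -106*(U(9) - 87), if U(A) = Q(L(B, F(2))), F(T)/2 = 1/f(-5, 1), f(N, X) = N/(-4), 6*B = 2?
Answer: 9222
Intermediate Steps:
B = 1/3 (B = (1/6)*2 = 1/3 ≈ 0.33333)
q(p) = 12 + 4*p
f(N, X) = -N/4 (f(N, X) = N*(-1/4) = -N/4)
F(T) = 8/5 (F(T) = 2/((-1/4*(-5))) = 2/(5/4) = 2*(4/5) = 8/5)
L(O, w) = -1 (L(O, w) = (12 + 4*(-4))/4 = (12 - 16)*(1/4) = -4*1/4 = -1)
Q(k) = 0
U(A) = 0
-106*(U(9) - 87) = -106*(0 - 87) = -106*(-87) = 9222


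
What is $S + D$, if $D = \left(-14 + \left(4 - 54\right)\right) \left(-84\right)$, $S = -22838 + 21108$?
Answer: $3646$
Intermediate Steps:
$S = -1730$
$D = 5376$ ($D = \left(-14 - 50\right) \left(-84\right) = \left(-64\right) \left(-84\right) = 5376$)
$S + D = -1730 + 5376 = 3646$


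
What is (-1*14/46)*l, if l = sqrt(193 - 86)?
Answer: -7*sqrt(107)/23 ≈ -3.1482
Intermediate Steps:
l = sqrt(107) ≈ 10.344
(-1*14/46)*l = (-1*14/46)*sqrt(107) = (-14*1/46)*sqrt(107) = -7*sqrt(107)/23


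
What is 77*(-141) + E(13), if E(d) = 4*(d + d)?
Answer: -10753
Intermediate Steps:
E(d) = 8*d (E(d) = 4*(2*d) = 8*d)
77*(-141) + E(13) = 77*(-141) + 8*13 = -10857 + 104 = -10753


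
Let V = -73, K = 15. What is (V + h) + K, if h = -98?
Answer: -156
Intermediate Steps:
(V + h) + K = (-73 - 98) + 15 = -171 + 15 = -156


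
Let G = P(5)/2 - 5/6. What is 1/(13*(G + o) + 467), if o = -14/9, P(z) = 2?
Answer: 18/8081 ≈ 0.0022274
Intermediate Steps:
o = -14/9 (o = -14*1/9 = -14/9 ≈ -1.5556)
G = 1/6 (G = 2/2 - 5/6 = 2*(1/2) - 5*1/6 = 1 - 5/6 = 1/6 ≈ 0.16667)
1/(13*(G + o) + 467) = 1/(13*(1/6 - 14/9) + 467) = 1/(13*(-25/18) + 467) = 1/(-325/18 + 467) = 1/(8081/18) = 18/8081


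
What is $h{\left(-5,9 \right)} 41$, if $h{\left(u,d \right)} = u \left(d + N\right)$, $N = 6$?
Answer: $-3075$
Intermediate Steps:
$h{\left(u,d \right)} = u \left(6 + d\right)$ ($h{\left(u,d \right)} = u \left(d + 6\right) = u \left(6 + d\right)$)
$h{\left(-5,9 \right)} 41 = - 5 \left(6 + 9\right) 41 = \left(-5\right) 15 \cdot 41 = \left(-75\right) 41 = -3075$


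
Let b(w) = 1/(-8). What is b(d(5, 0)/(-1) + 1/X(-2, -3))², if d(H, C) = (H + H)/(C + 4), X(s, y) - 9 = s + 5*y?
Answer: 1/64 ≈ 0.015625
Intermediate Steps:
X(s, y) = 9 + s + 5*y (X(s, y) = 9 + (s + 5*y) = 9 + s + 5*y)
d(H, C) = 2*H/(4 + C) (d(H, C) = (2*H)/(4 + C) = 2*H/(4 + C))
b(w) = -⅛
b(d(5, 0)/(-1) + 1/X(-2, -3))² = (-⅛)² = 1/64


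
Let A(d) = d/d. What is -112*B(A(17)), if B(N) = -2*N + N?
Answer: 112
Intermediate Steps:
A(d) = 1
B(N) = -N
-112*B(A(17)) = -(-112) = -112*(-1) = 112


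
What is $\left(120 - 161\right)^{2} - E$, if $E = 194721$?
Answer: $-193040$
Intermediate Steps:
$\left(120 - 161\right)^{2} - E = \left(120 - 161\right)^{2} - 194721 = \left(-41\right)^{2} - 194721 = 1681 - 194721 = -193040$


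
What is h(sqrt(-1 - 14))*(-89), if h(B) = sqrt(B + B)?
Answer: -89*15**(1/4)*(1 + I) ≈ -175.15 - 175.15*I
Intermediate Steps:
h(B) = sqrt(2)*sqrt(B) (h(B) = sqrt(2*B) = sqrt(2)*sqrt(B))
h(sqrt(-1 - 14))*(-89) = (sqrt(2)*sqrt(sqrt(-1 - 14)))*(-89) = (sqrt(2)*sqrt(sqrt(-15)))*(-89) = (sqrt(2)*sqrt(I*sqrt(15)))*(-89) = (sqrt(2)*(15**(1/4)*sqrt(I)))*(-89) = (sqrt(2)*15**(1/4)*sqrt(I))*(-89) = -89*sqrt(2)*15**(1/4)*sqrt(I)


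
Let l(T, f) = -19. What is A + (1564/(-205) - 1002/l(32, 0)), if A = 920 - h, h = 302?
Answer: 2582804/3895 ≈ 663.11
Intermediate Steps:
A = 618 (A = 920 - 1*302 = 920 - 302 = 618)
A + (1564/(-205) - 1002/l(32, 0)) = 618 + (1564/(-205) - 1002/(-19)) = 618 + (1564*(-1/205) - 1002*(-1/19)) = 618 + (-1564/205 + 1002/19) = 618 + 175694/3895 = 2582804/3895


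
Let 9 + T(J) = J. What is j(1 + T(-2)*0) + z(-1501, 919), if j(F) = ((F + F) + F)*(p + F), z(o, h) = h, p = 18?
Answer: 976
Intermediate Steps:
T(J) = -9 + J
j(F) = 3*F*(18 + F) (j(F) = ((F + F) + F)*(18 + F) = (2*F + F)*(18 + F) = (3*F)*(18 + F) = 3*F*(18 + F))
j(1 + T(-2)*0) + z(-1501, 919) = 3*(1 + (-9 - 2)*0)*(18 + (1 + (-9 - 2)*0)) + 919 = 3*(1 - 11*0)*(18 + (1 - 11*0)) + 919 = 3*(1 + 0)*(18 + (1 + 0)) + 919 = 3*1*(18 + 1) + 919 = 3*1*19 + 919 = 57 + 919 = 976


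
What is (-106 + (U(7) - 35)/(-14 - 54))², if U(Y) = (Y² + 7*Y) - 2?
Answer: 52838361/4624 ≈ 11427.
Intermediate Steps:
U(Y) = -2 + Y² + 7*Y
(-106 + (U(7) - 35)/(-14 - 54))² = (-106 + ((-2 + 7² + 7*7) - 35)/(-14 - 54))² = (-106 + ((-2 + 49 + 49) - 35)/(-68))² = (-106 + (96 - 35)*(-1/68))² = (-106 + 61*(-1/68))² = (-106 - 61/68)² = (-7269/68)² = 52838361/4624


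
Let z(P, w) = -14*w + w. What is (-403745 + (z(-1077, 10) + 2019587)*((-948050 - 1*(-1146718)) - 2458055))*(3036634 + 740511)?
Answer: -17234112811891315580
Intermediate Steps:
z(P, w) = -13*w
(-403745 + (z(-1077, 10) + 2019587)*((-948050 - 1*(-1146718)) - 2458055))*(3036634 + 740511) = (-403745 + (-13*10 + 2019587)*((-948050 - 1*(-1146718)) - 2458055))*(3036634 + 740511) = (-403745 + (-130 + 2019587)*((-948050 + 1146718) - 2458055))*3777145 = (-403745 + 2019457*(198668 - 2458055))*3777145 = (-403745 + 2019457*(-2259387))*3777145 = (-403745 - 4562734892859)*3777145 = -4562735296604*3777145 = -17234112811891315580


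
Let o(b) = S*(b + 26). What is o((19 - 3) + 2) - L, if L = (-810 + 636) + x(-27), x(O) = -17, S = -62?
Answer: -2537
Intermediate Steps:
o(b) = -1612 - 62*b (o(b) = -62*(b + 26) = -62*(26 + b) = -1612 - 62*b)
L = -191 (L = (-810 + 636) - 17 = -174 - 17 = -191)
o((19 - 3) + 2) - L = (-1612 - 62*((19 - 3) + 2)) - 1*(-191) = (-1612 - 62*(16 + 2)) + 191 = (-1612 - 62*18) + 191 = (-1612 - 1116) + 191 = -2728 + 191 = -2537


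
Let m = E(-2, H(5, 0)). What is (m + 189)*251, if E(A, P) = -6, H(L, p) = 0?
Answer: 45933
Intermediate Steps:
m = -6
(m + 189)*251 = (-6 + 189)*251 = 183*251 = 45933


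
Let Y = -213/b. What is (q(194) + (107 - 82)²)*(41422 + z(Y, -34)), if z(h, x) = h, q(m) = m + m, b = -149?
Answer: 6252328183/149 ≈ 4.1962e+7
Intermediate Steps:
Y = 213/149 (Y = -213/(-149) = -213*(-1/149) = 213/149 ≈ 1.4295)
q(m) = 2*m
(q(194) + (107 - 82)²)*(41422 + z(Y, -34)) = (2*194 + (107 - 82)²)*(41422 + 213/149) = (388 + 25²)*(6172091/149) = (388 + 625)*(6172091/149) = 1013*(6172091/149) = 6252328183/149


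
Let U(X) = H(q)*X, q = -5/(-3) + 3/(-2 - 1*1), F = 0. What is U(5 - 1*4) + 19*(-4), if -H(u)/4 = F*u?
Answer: -76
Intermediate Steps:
q = 2/3 (q = -5*(-1/3) + 3/(-2 - 1) = 5/3 + 3/(-3) = 5/3 + 3*(-1/3) = 5/3 - 1 = 2/3 ≈ 0.66667)
H(u) = 0 (H(u) = -0*u = -4*0 = 0)
U(X) = 0 (U(X) = 0*X = 0)
U(5 - 1*4) + 19*(-4) = 0 + 19*(-4) = 0 - 76 = -76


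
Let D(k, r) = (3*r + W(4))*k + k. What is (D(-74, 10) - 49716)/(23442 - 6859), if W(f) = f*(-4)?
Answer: -50826/16583 ≈ -3.0649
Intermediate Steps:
W(f) = -4*f
D(k, r) = k + k*(-16 + 3*r) (D(k, r) = (3*r - 4*4)*k + k = (3*r - 16)*k + k = (-16 + 3*r)*k + k = k*(-16 + 3*r) + k = k + k*(-16 + 3*r))
(D(-74, 10) - 49716)/(23442 - 6859) = (3*(-74)*(-5 + 10) - 49716)/(23442 - 6859) = (3*(-74)*5 - 49716)/16583 = (-1110 - 49716)*(1/16583) = -50826*1/16583 = -50826/16583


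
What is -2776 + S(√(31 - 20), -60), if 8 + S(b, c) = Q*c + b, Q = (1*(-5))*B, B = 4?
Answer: -1584 + √11 ≈ -1580.7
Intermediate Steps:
Q = -20 (Q = (1*(-5))*4 = -5*4 = -20)
S(b, c) = -8 + b - 20*c (S(b, c) = -8 + (-20*c + b) = -8 + (b - 20*c) = -8 + b - 20*c)
-2776 + S(√(31 - 20), -60) = -2776 + (-8 + √(31 - 20) - 20*(-60)) = -2776 + (-8 + √11 + 1200) = -2776 + (1192 + √11) = -1584 + √11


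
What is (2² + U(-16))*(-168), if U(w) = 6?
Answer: -1680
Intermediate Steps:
(2² + U(-16))*(-168) = (2² + 6)*(-168) = (4 + 6)*(-168) = 10*(-168) = -1680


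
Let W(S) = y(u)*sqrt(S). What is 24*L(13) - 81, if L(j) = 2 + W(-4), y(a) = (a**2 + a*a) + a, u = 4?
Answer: -33 + 1728*I ≈ -33.0 + 1728.0*I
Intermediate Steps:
y(a) = a + 2*a**2 (y(a) = (a**2 + a**2) + a = 2*a**2 + a = a + 2*a**2)
W(S) = 36*sqrt(S) (W(S) = (4*(1 + 2*4))*sqrt(S) = (4*(1 + 8))*sqrt(S) = (4*9)*sqrt(S) = 36*sqrt(S))
L(j) = 2 + 72*I (L(j) = 2 + 36*sqrt(-4) = 2 + 36*(2*I) = 2 + 72*I)
24*L(13) - 81 = 24*(2 + 72*I) - 81 = (48 + 1728*I) - 81 = -33 + 1728*I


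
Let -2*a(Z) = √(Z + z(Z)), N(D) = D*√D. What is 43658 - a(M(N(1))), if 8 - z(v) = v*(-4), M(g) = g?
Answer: 43658 + √13/2 ≈ 43660.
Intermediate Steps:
N(D) = D^(3/2)
z(v) = 8 + 4*v (z(v) = 8 - v*(-4) = 8 - (-4)*v = 8 + 4*v)
a(Z) = -√(8 + 5*Z)/2 (a(Z) = -√(Z + (8 + 4*Z))/2 = -√(8 + 5*Z)/2)
43658 - a(M(N(1))) = 43658 - (-1)*√(8 + 5*1^(3/2))/2 = 43658 - (-1)*√(8 + 5*1)/2 = 43658 - (-1)*√(8 + 5)/2 = 43658 - (-1)*√13/2 = 43658 + √13/2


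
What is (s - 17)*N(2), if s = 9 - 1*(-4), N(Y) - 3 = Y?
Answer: -20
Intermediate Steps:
N(Y) = 3 + Y
s = 13 (s = 9 + 4 = 13)
(s - 17)*N(2) = (13 - 17)*(3 + 2) = -4*5 = -20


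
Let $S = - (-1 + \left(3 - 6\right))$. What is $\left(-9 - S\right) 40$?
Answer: $-520$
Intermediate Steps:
$S = 4$ ($S = - (-1 + \left(3 - 6\right)) = - (-1 - 3) = \left(-1\right) \left(-4\right) = 4$)
$\left(-9 - S\right) 40 = \left(-9 - 4\right) 40 = \left(-13\right) 40 = -520$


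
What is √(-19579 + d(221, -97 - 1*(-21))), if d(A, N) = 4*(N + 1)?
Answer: I*√19879 ≈ 140.99*I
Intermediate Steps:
d(A, N) = 4 + 4*N (d(A, N) = 4*(1 + N) = 4 + 4*N)
√(-19579 + d(221, -97 - 1*(-21))) = √(-19579 + (4 + 4*(-97 - 1*(-21)))) = √(-19579 + (4 + 4*(-97 + 21))) = √(-19579 + (4 + 4*(-76))) = √(-19579 + (4 - 304)) = √(-19579 - 300) = √(-19879) = I*√19879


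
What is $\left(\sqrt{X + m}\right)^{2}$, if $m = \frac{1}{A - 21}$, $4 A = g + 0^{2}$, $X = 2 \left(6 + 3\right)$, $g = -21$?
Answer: $\frac{1886}{105} \approx 17.962$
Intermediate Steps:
$X = 18$ ($X = 2 \cdot 9 = 18$)
$A = - \frac{21}{4}$ ($A = \frac{-21 + 0^{2}}{4} = \frac{-21 + 0}{4} = \frac{1}{4} \left(-21\right) = - \frac{21}{4} \approx -5.25$)
$m = - \frac{4}{105}$ ($m = \frac{1}{- \frac{21}{4} - 21} = \frac{1}{- \frac{105}{4}} = - \frac{4}{105} \approx -0.038095$)
$\left(\sqrt{X + m}\right)^{2} = \left(\sqrt{18 - \frac{4}{105}}\right)^{2} = \left(\sqrt{\frac{1886}{105}}\right)^{2} = \left(\frac{\sqrt{198030}}{105}\right)^{2} = \frac{1886}{105}$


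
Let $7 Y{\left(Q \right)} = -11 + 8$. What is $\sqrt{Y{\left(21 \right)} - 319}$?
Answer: $\frac{2 i \sqrt{3913}}{7} \approx 17.873 i$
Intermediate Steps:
$Y{\left(Q \right)} = - \frac{3}{7}$ ($Y{\left(Q \right)} = \frac{-11 + 8}{7} = \frac{1}{7} \left(-3\right) = - \frac{3}{7}$)
$\sqrt{Y{\left(21 \right)} - 319} = \sqrt{- \frac{3}{7} - 319} = \sqrt{- \frac{2236}{7}} = \frac{2 i \sqrt{3913}}{7}$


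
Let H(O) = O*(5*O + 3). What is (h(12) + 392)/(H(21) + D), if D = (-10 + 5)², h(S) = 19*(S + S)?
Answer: 848/2293 ≈ 0.36982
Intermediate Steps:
h(S) = 38*S (h(S) = 19*(2*S) = 38*S)
D = 25 (D = (-5)² = 25)
H(O) = O*(3 + 5*O)
(h(12) + 392)/(H(21) + D) = (38*12 + 392)/(21*(3 + 5*21) + 25) = (456 + 392)/(21*(3 + 105) + 25) = 848/(21*108 + 25) = 848/(2268 + 25) = 848/2293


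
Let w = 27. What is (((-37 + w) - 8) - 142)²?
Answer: 25600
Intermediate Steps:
(((-37 + w) - 8) - 142)² = (((-37 + 27) - 8) - 142)² = ((-10 - 8) - 142)² = (-18 - 142)² = (-160)² = 25600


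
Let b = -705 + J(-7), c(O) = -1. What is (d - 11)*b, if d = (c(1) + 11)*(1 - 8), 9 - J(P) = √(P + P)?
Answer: 56376 + 81*I*√14 ≈ 56376.0 + 303.07*I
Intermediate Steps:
J(P) = 9 - √2*√P (J(P) = 9 - √(P + P) = 9 - √(2*P) = 9 - √2*√P)
d = -70 (d = (-1 + 11)*(1 - 8) = 10*(-7) = -70)
b = -696 - I*√14 (b = -705 + (9 - √2*√(-7)) = -705 + (9 - √2*I*√7) = -705 + (9 - I*√14) = -696 - I*√14 ≈ -696.0 - 3.7417*I)
(d - 11)*b = (-70 - 11)*(-696 - I*√14) = -81*(-696 - I*√14) = 56376 + 81*I*√14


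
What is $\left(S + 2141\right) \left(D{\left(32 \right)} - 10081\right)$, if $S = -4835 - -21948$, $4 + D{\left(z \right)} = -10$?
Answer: $-194369130$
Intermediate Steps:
$D{\left(z \right)} = -14$ ($D{\left(z \right)} = -4 - 10 = -14$)
$S = 17113$ ($S = -4835 + 21948 = 17113$)
$\left(S + 2141\right) \left(D{\left(32 \right)} - 10081\right) = \left(17113 + 2141\right) \left(-14 - 10081\right) = 19254 \left(-10095\right) = -194369130$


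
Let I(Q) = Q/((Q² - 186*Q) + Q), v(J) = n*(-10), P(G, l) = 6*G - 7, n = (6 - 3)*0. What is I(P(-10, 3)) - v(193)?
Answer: -1/252 ≈ -0.0039683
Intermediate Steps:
n = 0 (n = 3*0 = 0)
P(G, l) = -7 + 6*G
v(J) = 0 (v(J) = 0*(-10) = 0)
I(Q) = Q/(Q² - 185*Q)
I(P(-10, 3)) - v(193) = 1/(-185 + (-7 + 6*(-10))) - 1*0 = 1/(-185 + (-7 - 60)) + 0 = 1/(-185 - 67) + 0 = 1/(-252) + 0 = -1/252 + 0 = -1/252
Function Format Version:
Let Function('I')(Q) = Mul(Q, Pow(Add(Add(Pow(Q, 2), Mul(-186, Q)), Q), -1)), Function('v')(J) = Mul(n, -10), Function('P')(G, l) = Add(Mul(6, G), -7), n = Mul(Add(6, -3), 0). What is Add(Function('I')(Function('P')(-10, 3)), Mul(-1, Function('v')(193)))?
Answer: Rational(-1, 252) ≈ -0.0039683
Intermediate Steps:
n = 0 (n = Mul(3, 0) = 0)
Function('P')(G, l) = Add(-7, Mul(6, G))
Function('v')(J) = 0 (Function('v')(J) = Mul(0, -10) = 0)
Function('I')(Q) = Mul(Q, Pow(Add(Pow(Q, 2), Mul(-185, Q)), -1))
Add(Function('I')(Function('P')(-10, 3)), Mul(-1, Function('v')(193))) = Add(Pow(Add(-185, Add(-7, Mul(6, -10))), -1), Mul(-1, 0)) = Add(Pow(Add(-185, Add(-7, -60)), -1), 0) = Add(Pow(Add(-185, -67), -1), 0) = Add(Pow(-252, -1), 0) = Add(Rational(-1, 252), 0) = Rational(-1, 252)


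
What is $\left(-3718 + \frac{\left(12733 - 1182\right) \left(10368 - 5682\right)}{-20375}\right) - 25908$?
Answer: $- \frac{657757736}{20375} \approx -32283.0$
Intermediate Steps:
$\left(-3718 + \frac{\left(12733 - 1182\right) \left(10368 - 5682\right)}{-20375}\right) - 25908 = \left(-3718 + 11551 \left(10368 + \left(-8455 + 2773\right)\right) \left(- \frac{1}{20375}\right)\right) - 25908 = \left(-3718 + 11551 \left(10368 - 5682\right) \left(- \frac{1}{20375}\right)\right) - 25908 = \left(-3718 + 11551 \cdot 4686 \left(- \frac{1}{20375}\right)\right) - 25908 = \left(-3718 + 54127986 \left(- \frac{1}{20375}\right)\right) - 25908 = \left(-3718 - \frac{54127986}{20375}\right) - 25908 = - \frac{129882236}{20375} - 25908 = - \frac{657757736}{20375}$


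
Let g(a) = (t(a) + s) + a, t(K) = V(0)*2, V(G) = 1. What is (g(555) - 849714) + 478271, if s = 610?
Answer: -370276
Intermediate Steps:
t(K) = 2 (t(K) = 1*2 = 2)
g(a) = 612 + a (g(a) = (2 + 610) + a = 612 + a)
(g(555) - 849714) + 478271 = ((612 + 555) - 849714) + 478271 = (1167 - 849714) + 478271 = -848547 + 478271 = -370276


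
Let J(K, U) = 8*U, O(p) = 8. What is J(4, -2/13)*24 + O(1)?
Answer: -280/13 ≈ -21.538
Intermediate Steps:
J(4, -2/13)*24 + O(1) = (8*(-2/13))*24 + 8 = -16/13*24 + 8 = -384/13 + 8 = -280/13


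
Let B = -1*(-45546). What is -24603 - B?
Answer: -70149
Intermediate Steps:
B = 45546
-24603 - B = -24603 - 1*45546 = -24603 - 45546 = -70149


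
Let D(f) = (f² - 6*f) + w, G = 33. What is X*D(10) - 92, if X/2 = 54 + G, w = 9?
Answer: 8434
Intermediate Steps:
X = 174 (X = 2*(54 + 33) = 2*87 = 174)
D(f) = 9 + f² - 6*f (D(f) = (f² - 6*f) + 9 = 9 + f² - 6*f)
X*D(10) - 92 = 174*(9 + 10² - 6*10) - 92 = 174*(9 + 100 - 60) - 92 = 174*49 - 92 = 8526 - 92 = 8434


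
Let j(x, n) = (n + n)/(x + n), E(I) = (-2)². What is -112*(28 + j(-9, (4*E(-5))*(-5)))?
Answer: -297024/89 ≈ -3337.3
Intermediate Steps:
E(I) = 4
j(x, n) = 2*n/(n + x) (j(x, n) = (2*n)/(n + x) = 2*n/(n + x))
-112*(28 + j(-9, (4*E(-5))*(-5))) = -112*(28 + 2*((4*4)*(-5))/((4*4)*(-5) - 9)) = -112*(28 + 2*(16*(-5))/(16*(-5) - 9)) = -112*(28 + 2*(-80)/(-80 - 9)) = -112*(28 + 2*(-80)/(-89)) = -112*(28 + 2*(-80)*(-1/89)) = -112*(28 + 160/89) = -112*2652/89 = -297024/89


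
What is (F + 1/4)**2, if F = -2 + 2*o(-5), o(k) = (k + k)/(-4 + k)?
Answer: 289/1296 ≈ 0.22299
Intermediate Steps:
o(k) = 2*k/(-4 + k) (o(k) = (2*k)/(-4 + k) = 2*k/(-4 + k))
F = 2/9 (F = -2 + 2*(2*(-5)/(-4 - 5)) = -2 + 2*(2*(-5)/(-9)) = -2 + 2*(2*(-5)*(-1/9)) = -2 + 2*(10/9) = -2 + 20/9 = 2/9 ≈ 0.22222)
(F + 1/4)**2 = (2/9 + 1/4)**2 = (17/36)**2 = 289/1296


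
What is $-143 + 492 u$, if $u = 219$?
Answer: $107605$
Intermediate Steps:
$-143 + 492 u = -143 + 492 \cdot 219 = -143 + 107748 = 107605$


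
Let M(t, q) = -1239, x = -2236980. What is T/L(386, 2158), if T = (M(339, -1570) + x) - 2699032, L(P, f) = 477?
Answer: -4937251/477 ≈ -10351.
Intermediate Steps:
T = -4937251 (T = (-1239 - 2236980) - 2699032 = -2238219 - 2699032 = -4937251)
T/L(386, 2158) = -4937251/477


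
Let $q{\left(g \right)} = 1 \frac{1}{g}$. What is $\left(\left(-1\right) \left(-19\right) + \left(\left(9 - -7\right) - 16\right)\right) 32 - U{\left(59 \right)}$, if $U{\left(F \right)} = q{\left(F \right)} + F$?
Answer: $\frac{32390}{59} \approx 548.98$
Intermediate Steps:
$q{\left(g \right)} = \frac{1}{g}$
$U{\left(F \right)} = F + \frac{1}{F}$ ($U{\left(F \right)} = \frac{1}{F} + F = F + \frac{1}{F}$)
$\left(\left(-1\right) \left(-19\right) + \left(\left(9 - -7\right) - 16\right)\right) 32 - U{\left(59 \right)} = \left(\left(-1\right) \left(-19\right) + \left(\left(9 - -7\right) - 16\right)\right) 32 - \left(59 + \frac{1}{59}\right) = \left(19 + \left(\left(9 + 7\right) - 16\right)\right) 32 - \left(59 + \frac{1}{59}\right) = \left(19 + \left(16 - 16\right)\right) 32 - \frac{3482}{59} = \left(19 + 0\right) 32 - \frac{3482}{59} = 19 \cdot 32 - \frac{3482}{59} = 608 - \frac{3482}{59} = \frac{32390}{59}$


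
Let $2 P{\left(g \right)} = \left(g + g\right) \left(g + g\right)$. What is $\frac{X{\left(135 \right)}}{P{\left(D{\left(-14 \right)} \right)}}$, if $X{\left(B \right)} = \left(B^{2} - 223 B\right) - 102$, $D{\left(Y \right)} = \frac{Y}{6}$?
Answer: $- \frac{53919}{49} \approx -1100.4$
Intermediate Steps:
$D{\left(Y \right)} = \frac{Y}{6}$ ($D{\left(Y \right)} = Y \frac{1}{6} = \frac{Y}{6}$)
$P{\left(g \right)} = 2 g^{2}$ ($P{\left(g \right)} = \frac{\left(g + g\right) \left(g + g\right)}{2} = \frac{2 g 2 g}{2} = \frac{4 g^{2}}{2} = 2 g^{2}$)
$X{\left(B \right)} = -102 + B^{2} - 223 B$
$\frac{X{\left(135 \right)}}{P{\left(D{\left(-14 \right)} \right)}} = \frac{-102 + 135^{2} - 30105}{2 \left(\frac{1}{6} \left(-14\right)\right)^{2}} = \frac{-102 + 18225 - 30105}{2 \left(- \frac{7}{3}\right)^{2}} = - \frac{11982}{2 \cdot \frac{49}{9}} = - \frac{11982}{\frac{98}{9}} = \left(-11982\right) \frac{9}{98} = - \frac{53919}{49}$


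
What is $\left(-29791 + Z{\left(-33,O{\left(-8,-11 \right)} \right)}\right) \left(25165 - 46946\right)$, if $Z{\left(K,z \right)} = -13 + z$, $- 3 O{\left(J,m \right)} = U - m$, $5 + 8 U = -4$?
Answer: $\frac{15581582875}{24} \approx 6.4923 \cdot 10^{8}$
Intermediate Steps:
$U = - \frac{9}{8}$ ($U = - \frac{5}{8} + \frac{1}{8} \left(-4\right) = - \frac{5}{8} - \frac{1}{2} = - \frac{9}{8} \approx -1.125$)
$O{\left(J,m \right)} = \frac{3}{8} + \frac{m}{3}$ ($O{\left(J,m \right)} = - \frac{- \frac{9}{8} - m}{3} = \frac{3}{8} + \frac{m}{3}$)
$\left(-29791 + Z{\left(-33,O{\left(-8,-11 \right)} \right)}\right) \left(25165 - 46946\right) = \left(-29791 + \left(-13 + \left(\frac{3}{8} + \frac{1}{3} \left(-11\right)\right)\right)\right) \left(25165 - 46946\right) = \left(-29791 + \left(-13 + \left(\frac{3}{8} - \frac{11}{3}\right)\right)\right) \left(-21781\right) = \left(-29791 - \frac{391}{24}\right) \left(-21781\right) = \left(- \frac{715375}{24}\right) \left(-21781\right) = \frac{15581582875}{24}$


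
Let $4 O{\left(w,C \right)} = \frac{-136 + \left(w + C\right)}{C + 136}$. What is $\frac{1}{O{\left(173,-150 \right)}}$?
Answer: $\frac{56}{113} \approx 0.49558$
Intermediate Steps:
$O{\left(w,C \right)} = \frac{-136 + C + w}{4 \left(136 + C\right)}$ ($O{\left(w,C \right)} = \frac{\left(-136 + \left(w + C\right)\right) \frac{1}{C + 136}}{4} = \frac{\left(-136 + \left(C + w\right)\right) \frac{1}{136 + C}}{4} = \frac{\left(-136 + C + w\right) \frac{1}{136 + C}}{4} = \frac{\frac{1}{136 + C} \left(-136 + C + w\right)}{4} = \frac{-136 + C + w}{4 \left(136 + C\right)}$)
$\frac{1}{O{\left(173,-150 \right)}} = \frac{1}{\frac{1}{4} \frac{1}{136 - 150} \left(-136 - 150 + 173\right)} = \frac{1}{\frac{1}{4} \frac{1}{-14} \left(-113\right)} = \frac{1}{\frac{1}{4} \left(- \frac{1}{14}\right) \left(-113\right)} = \frac{1}{\frac{113}{56}} = \frac{56}{113}$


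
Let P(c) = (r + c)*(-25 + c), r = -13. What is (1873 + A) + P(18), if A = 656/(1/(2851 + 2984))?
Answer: 3829598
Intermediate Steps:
P(c) = (-25 + c)*(-13 + c) (P(c) = (-13 + c)*(-25 + c) = (-25 + c)*(-13 + c))
A = 3827760 (A = 656/(1/5835) = 656*5835 = 3827760)
(1873 + A) + P(18) = (1873 + 3827760) + (325 + 18**2 - 38*18) = 3829633 + (325 + 324 - 684) = 3829633 - 35 = 3829598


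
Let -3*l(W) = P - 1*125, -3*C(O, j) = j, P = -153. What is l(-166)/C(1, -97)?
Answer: 278/97 ≈ 2.8660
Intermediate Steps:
C(O, j) = -j/3
l(W) = 278/3 (l(W) = -(-153 - 1*125)/3 = -(-153 - 125)/3 = -⅓*(-278) = 278/3)
l(-166)/C(1, -97) = 278/(3*((-⅓*(-97)))) = 278/(3*(97/3)) = (278/3)*(3/97) = 278/97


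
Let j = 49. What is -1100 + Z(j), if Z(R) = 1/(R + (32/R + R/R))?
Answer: -2730151/2482 ≈ -1100.0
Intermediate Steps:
Z(R) = 1/(1 + R + 32/R) (Z(R) = 1/(R + (32/R + 1)) = 1/(R + (1 + 32/R)) = 1/(1 + R + 32/R))
-1100 + Z(j) = -1100 + 49/(32 + 49 + 49²) = -1100 + 49/(32 + 49 + 2401) = -1100 + 49/2482 = -2730151/2482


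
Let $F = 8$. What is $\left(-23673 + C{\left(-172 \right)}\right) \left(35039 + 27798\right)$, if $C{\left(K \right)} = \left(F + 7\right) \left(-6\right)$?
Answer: $-1493195631$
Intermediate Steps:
$C{\left(K \right)} = -90$ ($C{\left(K \right)} = \left(8 + 7\right) \left(-6\right) = 15 \left(-6\right) = -90$)
$\left(-23673 + C{\left(-172 \right)}\right) \left(35039 + 27798\right) = \left(-23673 - 90\right) \left(35039 + 27798\right) = \left(-23763\right) 62837 = -1493195631$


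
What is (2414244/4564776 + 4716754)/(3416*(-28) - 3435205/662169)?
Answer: -28977871905777711/587655305502326 ≈ -49.311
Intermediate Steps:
(2414244/4564776 + 4716754)/(3416*(-28) - 3435205/662169) = (2414244*(1/4564776) + 4716754)/(-95648 - 3435205*1/662169) = (4907/9278 + 4716754)/(-95648 - 3435205/662169) = 43762048519/(9278*(-63338575717/662169)) = (43762048519/9278)*(-662169/63338575717) = -28977871905777711/587655305502326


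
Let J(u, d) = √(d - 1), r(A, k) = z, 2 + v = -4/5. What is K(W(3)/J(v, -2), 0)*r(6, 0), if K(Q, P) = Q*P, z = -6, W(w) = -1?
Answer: 0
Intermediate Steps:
v = -14/5 (v = -2 - 4/5 = -2 - 4*⅕ = -2 - ⅘ = -14/5 ≈ -2.8000)
r(A, k) = -6
J(u, d) = √(-1 + d)
K(Q, P) = P*Q
K(W(3)/J(v, -2), 0)*r(6, 0) = (0*(-1/(√(-1 - 2))))*(-6) = (0*(-1/(√(-3))))*(-6) = (0*(-1/(I*√3)))*(-6) = (0*(-(-1)*I*√3/3))*(-6) = (0*(I*√3/3))*(-6) = 0*(-6) = 0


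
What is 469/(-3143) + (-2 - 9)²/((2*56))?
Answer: 46825/50288 ≈ 0.93114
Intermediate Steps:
469/(-3143) + (-2 - 9)²/((2*56)) = 469*(-1/3143) + (-11)²/112 = -67/449 + 121*(1/112) = -67/449 + 121/112 = 46825/50288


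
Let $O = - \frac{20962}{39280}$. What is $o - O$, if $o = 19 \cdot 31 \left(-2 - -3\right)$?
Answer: $\frac{11578441}{19640} \approx 589.53$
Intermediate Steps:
$O = - \frac{10481}{19640}$ ($O = \left(-20962\right) \frac{1}{39280} = - \frac{10481}{19640} \approx -0.53366$)
$o = 589$ ($o = 589 \left(-2 + 3\right) = 589 \cdot 1 = 589$)
$o - O = 589 - - \frac{10481}{19640} = 589 + \frac{10481}{19640} = \frac{11578441}{19640}$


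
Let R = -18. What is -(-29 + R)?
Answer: 47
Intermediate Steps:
-(-29 + R) = -(-29 - 18) = -1*(-47) = 47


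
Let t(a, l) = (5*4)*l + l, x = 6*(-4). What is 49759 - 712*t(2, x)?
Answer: 408607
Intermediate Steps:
x = -24
t(a, l) = 21*l (t(a, l) = 20*l + l = 21*l)
49759 - 712*t(2, x) = 49759 - 712*21*(-24) = 49759 - 712*(-504) = 49759 - 1*(-358848) = 49759 + 358848 = 408607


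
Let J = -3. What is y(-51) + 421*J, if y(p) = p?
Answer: -1314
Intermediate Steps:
y(-51) + 421*J = -51 + 421*(-3) = -51 - 1263 = -1314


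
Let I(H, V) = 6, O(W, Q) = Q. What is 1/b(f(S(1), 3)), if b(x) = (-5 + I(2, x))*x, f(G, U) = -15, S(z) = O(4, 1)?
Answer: -1/15 ≈ -0.066667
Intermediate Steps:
S(z) = 1
b(x) = x (b(x) = (-5 + 6)*x = 1*x = x)
1/b(f(S(1), 3)) = 1/(-15) = -1/15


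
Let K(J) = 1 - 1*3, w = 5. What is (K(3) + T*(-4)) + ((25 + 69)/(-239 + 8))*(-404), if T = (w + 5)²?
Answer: -54886/231 ≈ -237.60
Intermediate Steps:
K(J) = -2 (K(J) = 1 - 3 = -2)
T = 100 (T = (5 + 5)² = 10² = 100)
(K(3) + T*(-4)) + ((25 + 69)/(-239 + 8))*(-404) = (-2 + 100*(-4)) + ((25 + 69)/(-239 + 8))*(-404) = (-2 - 400) + (94/(-231))*(-404) = -402 + (94*(-1/231))*(-404) = -402 - 94/231*(-404) = -402 + 37976/231 = -54886/231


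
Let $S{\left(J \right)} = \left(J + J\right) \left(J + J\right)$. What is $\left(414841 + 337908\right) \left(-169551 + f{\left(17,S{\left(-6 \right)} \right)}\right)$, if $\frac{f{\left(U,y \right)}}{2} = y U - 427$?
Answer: $-124586734241$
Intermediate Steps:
$S{\left(J \right)} = 4 J^{2}$ ($S{\left(J \right)} = 2 J 2 J = 4 J^{2}$)
$f{\left(U,y \right)} = -854 + 2 U y$ ($f{\left(U,y \right)} = 2 \left(y U - 427\right) = 2 \left(U y - 427\right) = 2 \left(-427 + U y\right) = -854 + 2 U y$)
$\left(414841 + 337908\right) \left(-169551 + f{\left(17,S{\left(-6 \right)} \right)}\right) = \left(414841 + 337908\right) \left(-169551 - \left(854 - 34 \cdot 4 \left(-6\right)^{2}\right)\right) = 752749 \left(-169551 - \left(854 - 34 \cdot 4 \cdot 36\right)\right) = 752749 \left(-169551 - \left(854 - 4896\right)\right) = 752749 \left(-169551 + \left(-854 + 4896\right)\right) = 752749 \left(-169551 + 4042\right) = 752749 \left(-165509\right) = -124586734241$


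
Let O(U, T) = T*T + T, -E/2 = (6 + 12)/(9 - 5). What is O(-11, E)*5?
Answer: 360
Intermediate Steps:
E = -9 (E = -2*(6 + 12)/(9 - 5) = -36/4 = -2*9/2 = -9)
O(U, T) = T + T² (O(U, T) = T² + T = T + T²)
O(-11, E)*5 = -9*(1 - 9)*5 = -9*(-8)*5 = 72*5 = 360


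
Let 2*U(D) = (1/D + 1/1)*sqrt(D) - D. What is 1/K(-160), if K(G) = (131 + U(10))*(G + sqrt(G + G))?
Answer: -1/(20160 + 88*sqrt(10) - 1008*I*sqrt(5) - 22*I*sqrt(2)) ≈ -4.8324e-5 - 5.4028e-6*I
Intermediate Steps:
U(D) = -D/2 + sqrt(D)*(1 + 1/D)/2 (U(D) = ((1/D + 1/1)*sqrt(D) - D)/2 = ((1/D + 1*1)*sqrt(D) - D)/2 = ((1/D + 1)*sqrt(D) - D)/2 = ((1 + 1/D)*sqrt(D) - D)/2 = (sqrt(D)*(1 + 1/D) - D)/2 = (-D + sqrt(D)*(1 + 1/D))/2 = -D/2 + sqrt(D)*(1 + 1/D)/2)
K(G) = (131 + sqrt(10)*(11 - 10*sqrt(10))/20)*(G + sqrt(2)*sqrt(G)) (K(G) = (131 + (1 + 10 - 10**(3/2))/(2*sqrt(10)))*(G + sqrt(G + G)) = (131 + (sqrt(10)/10)*(1 + 10 - 10*sqrt(10))/2)*(G + sqrt(2*G)) = (131 + (sqrt(10)/10)*(1 + 10 - 10*sqrt(10))/2)*(G + sqrt(2)*sqrt(G)) = (131 + (sqrt(10)/10)*(11 - 10*sqrt(10))/2)*(G + sqrt(2)*sqrt(G)) = (131 + sqrt(10)*(11 - 10*sqrt(10))/20)*(G + sqrt(2)*sqrt(G)))
1/K(-160) = 1/(126*(-160) + 126*sqrt(2)*sqrt(-160) + 11*sqrt(5)*sqrt(-160)/10 + (11/20)*(-160)*sqrt(10)) = 1/(-20160 + 126*sqrt(2)*(4*I*sqrt(10)) + 11*sqrt(5)*(4*I*sqrt(10))/10 - 88*sqrt(10)) = 1/(-20160 + 1008*I*sqrt(5) + 22*I*sqrt(2) - 88*sqrt(10)) = 1/(-20160 - 88*sqrt(10) + 22*I*sqrt(2) + 1008*I*sqrt(5))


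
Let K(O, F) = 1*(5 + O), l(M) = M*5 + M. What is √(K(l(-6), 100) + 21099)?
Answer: 2*√5267 ≈ 145.15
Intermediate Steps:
l(M) = 6*M (l(M) = 5*M + M = 6*M)
K(O, F) = 5 + O
√(K(l(-6), 100) + 21099) = √((5 + 6*(-6)) + 21099) = √((5 - 36) + 21099) = √(-31 + 21099) = √21068 = 2*√5267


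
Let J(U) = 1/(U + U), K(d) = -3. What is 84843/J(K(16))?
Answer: -509058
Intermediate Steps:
J(U) = 1/(2*U)
84843/J(K(16)) = 84843/(((1/2)/(-3))) = 84843/(((1/2)*(-1/3))) = 84843/(-1/6) = 84843*(-6) = -509058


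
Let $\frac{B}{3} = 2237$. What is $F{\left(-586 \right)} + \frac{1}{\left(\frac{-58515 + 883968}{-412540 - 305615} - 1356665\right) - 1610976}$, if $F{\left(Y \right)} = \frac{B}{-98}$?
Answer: $- \frac{794592488234371}{11603347260288} \approx -68.48$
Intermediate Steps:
$B = 6711$ ($B = 3 \cdot 2237 = 6711$)
$F{\left(Y \right)} = - \frac{6711}{98}$ ($F{\left(Y \right)} = \frac{6711}{-98} = 6711 \left(- \frac{1}{98}\right) = - \frac{6711}{98}$)
$F{\left(-586 \right)} + \frac{1}{\left(\frac{-58515 + 883968}{-412540 - 305615} - 1356665\right) - 1610976} = - \frac{6711}{98} + \frac{1}{\left(\frac{-58515 + 883968}{-412540 - 305615} - 1356665\right) - 1610976} = - \frac{6711}{98} + \frac{1}{\left(\frac{825453}{-718155} - 1356665\right) - 1610976} = - \frac{6711}{98} + \frac{1}{\left(825453 \left(- \frac{1}{718155}\right) - 1356665\right) - 1610976} = - \frac{6711}{98} + \frac{1}{\left(- \frac{91717}{79795} - 1356665\right) - 1610976} = - \frac{6711}{98} + \frac{1}{- \frac{108255175392}{79795} - 1610976} = - \frac{6711}{98} + \frac{1}{- \frac{236803005312}{79795}} = - \frac{6711}{98} - \frac{79795}{236803005312} = - \frac{794592488234371}{11603347260288}$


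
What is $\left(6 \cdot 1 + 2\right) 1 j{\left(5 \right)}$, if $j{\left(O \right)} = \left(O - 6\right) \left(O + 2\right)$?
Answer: $-56$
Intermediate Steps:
$j{\left(O \right)} = \left(-6 + O\right) \left(2 + O\right)$
$\left(6 \cdot 1 + 2\right) 1 j{\left(5 \right)} = \left(6 \cdot 1 + 2\right) 1 \left(-12 + 5^{2} - 20\right) = \left(6 + 2\right) 1 \left(-12 + 25 - 20\right) = 8 \cdot 1 \left(-7\right) = 8 \left(-7\right) = -56$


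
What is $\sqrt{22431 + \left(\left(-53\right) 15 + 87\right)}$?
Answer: $\sqrt{21723} \approx 147.39$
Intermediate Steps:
$\sqrt{22431 + \left(\left(-53\right) 15 + 87\right)} = \sqrt{22431 + \left(-795 + 87\right)} = \sqrt{22431 - 708} = \sqrt{21723}$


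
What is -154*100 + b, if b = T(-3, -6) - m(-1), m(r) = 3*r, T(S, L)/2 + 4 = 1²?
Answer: -15403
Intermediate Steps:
T(S, L) = -6 (T(S, L) = -8 + 2*1² = -8 + 2*1 = -8 + 2 = -6)
b = -3 (b = -6 - 3*(-1) = -6 - 1*(-3) = -6 + 3 = -3)
-154*100 + b = -154*100 - 3 = -15400 - 3 = -15403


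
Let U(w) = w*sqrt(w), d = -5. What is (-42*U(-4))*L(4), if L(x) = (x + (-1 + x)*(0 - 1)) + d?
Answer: -1344*I ≈ -1344.0*I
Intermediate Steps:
L(x) = -4 (L(x) = (x + (-1 + x)*(0 - 1)) - 5 = (x + (-1 + x)*(-1)) - 5 = (x + (1 - x)) - 5 = 1 - 5 = -4)
U(w) = w**(3/2)
(-42*U(-4))*L(4) = -(-336)*I*(-4) = (336*I)*(-4) = -1344*I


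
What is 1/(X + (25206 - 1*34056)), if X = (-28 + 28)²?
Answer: -1/8850 ≈ -0.00011299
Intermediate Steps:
X = 0 (X = 0² = 0)
1/(X + (25206 - 1*34056)) = 1/(0 + (25206 - 1*34056)) = 1/(0 + (25206 - 34056)) = 1/(0 - 8850) = 1/(-8850) = -1/8850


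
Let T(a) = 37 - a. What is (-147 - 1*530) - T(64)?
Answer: -650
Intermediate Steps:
(-147 - 1*530) - T(64) = (-147 - 1*530) - (37 - 1*64) = (-147 - 530) - (37 - 64) = -677 - 1*(-27) = -677 + 27 = -650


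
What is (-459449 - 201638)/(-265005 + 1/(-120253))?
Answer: 79497695011/31867646266 ≈ 2.4946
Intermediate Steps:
(-459449 - 201638)/(-265005 + 1/(-120253)) = -661087/(-265005 - 1/120253) = -661087/(-31867646266/120253) = -661087*(-120253/31867646266) = 79497695011/31867646266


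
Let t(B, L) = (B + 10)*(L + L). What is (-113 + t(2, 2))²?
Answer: 4225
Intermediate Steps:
t(B, L) = 2*L*(10 + B) (t(B, L) = (10 + B)*(2*L) = 2*L*(10 + B))
(-113 + t(2, 2))² = (-113 + 2*2*(10 + 2))² = (-113 + 2*2*12)² = (-113 + 48)² = (-65)² = 4225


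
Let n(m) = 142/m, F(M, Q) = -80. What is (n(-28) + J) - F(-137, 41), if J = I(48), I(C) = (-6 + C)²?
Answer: 25745/14 ≈ 1838.9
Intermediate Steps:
J = 1764 (J = (-6 + 48)² = 42² = 1764)
(n(-28) + J) - F(-137, 41) = (142/(-28) + 1764) - 1*(-80) = (142*(-1/28) + 1764) + 80 = (-71/14 + 1764) + 80 = 24625/14 + 80 = 25745/14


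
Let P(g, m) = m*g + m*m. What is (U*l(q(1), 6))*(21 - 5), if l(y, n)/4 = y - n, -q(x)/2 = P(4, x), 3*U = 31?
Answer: -31744/3 ≈ -10581.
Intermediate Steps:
U = 31/3 (U = (⅓)*31 = 31/3 ≈ 10.333)
P(g, m) = m² + g*m (P(g, m) = g*m + m² = m² + g*m)
q(x) = -2*x*(4 + x)
l(y, n) = -4*n + 4*y (l(y, n) = 4*(y - n) = -4*n + 4*y)
(U*l(q(1), 6))*(21 - 5) = (31*(-4*6 + 4*(-2*1*(4 + 1)))/3)*(21 - 5) = (31*(-24 + 4*(-2*1*5))/3)*16 = (31*(-24 + 4*(-10))/3)*16 = (31*(-24 - 40)/3)*16 = ((31/3)*(-64))*16 = -1984/3*16 = -31744/3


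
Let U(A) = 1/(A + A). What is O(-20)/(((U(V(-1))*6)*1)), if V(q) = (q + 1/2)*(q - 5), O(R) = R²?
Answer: 400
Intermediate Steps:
V(q) = (½ + q)*(-5 + q) (V(q) = (q + ½)*(-5 + q) = (½ + q)*(-5 + q))
U(A) = 1/(2*A)
O(-20)/(((U(V(-1))*6)*1)) = (-20)²/((((1/(2*(-5/2 + (-1)² - 9/2*(-1))))*6)*1)) = 400/((((1/(2*(-5/2 + 1 + 9/2)))*6)*1)) = 400/(((((½)/3)*6)*1)) = 400/(((((½)*(⅓))*6)*1)) = 400/((((⅙)*6)*1)) = 400/((1*1)) = 400/1 = 400*1 = 400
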